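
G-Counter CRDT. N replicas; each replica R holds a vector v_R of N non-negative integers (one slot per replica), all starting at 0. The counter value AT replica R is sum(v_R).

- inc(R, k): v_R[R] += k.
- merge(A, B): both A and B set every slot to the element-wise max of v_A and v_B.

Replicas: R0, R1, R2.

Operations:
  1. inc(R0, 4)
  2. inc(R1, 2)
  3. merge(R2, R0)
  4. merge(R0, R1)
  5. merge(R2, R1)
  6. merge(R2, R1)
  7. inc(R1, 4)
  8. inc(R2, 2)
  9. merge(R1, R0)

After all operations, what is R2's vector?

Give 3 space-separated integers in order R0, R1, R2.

Op 1: inc R0 by 4 -> R0=(4,0,0) value=4
Op 2: inc R1 by 2 -> R1=(0,2,0) value=2
Op 3: merge R2<->R0 -> R2=(4,0,0) R0=(4,0,0)
Op 4: merge R0<->R1 -> R0=(4,2,0) R1=(4,2,0)
Op 5: merge R2<->R1 -> R2=(4,2,0) R1=(4,2,0)
Op 6: merge R2<->R1 -> R2=(4,2,0) R1=(4,2,0)
Op 7: inc R1 by 4 -> R1=(4,6,0) value=10
Op 8: inc R2 by 2 -> R2=(4,2,2) value=8
Op 9: merge R1<->R0 -> R1=(4,6,0) R0=(4,6,0)

Answer: 4 2 2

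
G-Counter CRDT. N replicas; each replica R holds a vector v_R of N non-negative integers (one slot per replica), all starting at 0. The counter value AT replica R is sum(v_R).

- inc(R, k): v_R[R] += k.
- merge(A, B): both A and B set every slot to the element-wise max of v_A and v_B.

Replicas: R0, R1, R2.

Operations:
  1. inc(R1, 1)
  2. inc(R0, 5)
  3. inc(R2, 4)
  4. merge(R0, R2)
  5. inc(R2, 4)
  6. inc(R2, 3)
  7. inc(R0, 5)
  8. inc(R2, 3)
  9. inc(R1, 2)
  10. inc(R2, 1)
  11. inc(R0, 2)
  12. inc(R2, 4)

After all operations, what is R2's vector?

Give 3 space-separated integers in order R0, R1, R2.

Op 1: inc R1 by 1 -> R1=(0,1,0) value=1
Op 2: inc R0 by 5 -> R0=(5,0,0) value=5
Op 3: inc R2 by 4 -> R2=(0,0,4) value=4
Op 4: merge R0<->R2 -> R0=(5,0,4) R2=(5,0,4)
Op 5: inc R2 by 4 -> R2=(5,0,8) value=13
Op 6: inc R2 by 3 -> R2=(5,0,11) value=16
Op 7: inc R0 by 5 -> R0=(10,0,4) value=14
Op 8: inc R2 by 3 -> R2=(5,0,14) value=19
Op 9: inc R1 by 2 -> R1=(0,3,0) value=3
Op 10: inc R2 by 1 -> R2=(5,0,15) value=20
Op 11: inc R0 by 2 -> R0=(12,0,4) value=16
Op 12: inc R2 by 4 -> R2=(5,0,19) value=24

Answer: 5 0 19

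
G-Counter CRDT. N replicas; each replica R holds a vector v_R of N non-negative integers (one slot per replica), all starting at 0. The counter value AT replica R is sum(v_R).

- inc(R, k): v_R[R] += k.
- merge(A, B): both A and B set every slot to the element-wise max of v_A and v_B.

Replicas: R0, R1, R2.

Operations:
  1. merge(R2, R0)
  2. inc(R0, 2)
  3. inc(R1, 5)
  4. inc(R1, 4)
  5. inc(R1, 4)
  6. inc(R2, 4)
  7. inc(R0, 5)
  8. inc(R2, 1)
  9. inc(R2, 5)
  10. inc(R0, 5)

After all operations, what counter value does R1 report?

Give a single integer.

Op 1: merge R2<->R0 -> R2=(0,0,0) R0=(0,0,0)
Op 2: inc R0 by 2 -> R0=(2,0,0) value=2
Op 3: inc R1 by 5 -> R1=(0,5,0) value=5
Op 4: inc R1 by 4 -> R1=(0,9,0) value=9
Op 5: inc R1 by 4 -> R1=(0,13,0) value=13
Op 6: inc R2 by 4 -> R2=(0,0,4) value=4
Op 7: inc R0 by 5 -> R0=(7,0,0) value=7
Op 8: inc R2 by 1 -> R2=(0,0,5) value=5
Op 9: inc R2 by 5 -> R2=(0,0,10) value=10
Op 10: inc R0 by 5 -> R0=(12,0,0) value=12

Answer: 13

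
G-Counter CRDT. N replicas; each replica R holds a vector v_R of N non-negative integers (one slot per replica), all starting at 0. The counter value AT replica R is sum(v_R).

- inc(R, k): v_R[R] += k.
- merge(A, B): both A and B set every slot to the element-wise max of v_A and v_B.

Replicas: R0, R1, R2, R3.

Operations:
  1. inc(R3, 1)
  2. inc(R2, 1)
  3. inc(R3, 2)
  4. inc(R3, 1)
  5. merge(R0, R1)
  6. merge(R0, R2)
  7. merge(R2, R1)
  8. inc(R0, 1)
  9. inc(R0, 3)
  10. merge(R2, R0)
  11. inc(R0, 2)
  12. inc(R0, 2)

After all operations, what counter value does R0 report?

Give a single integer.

Answer: 9

Derivation:
Op 1: inc R3 by 1 -> R3=(0,0,0,1) value=1
Op 2: inc R2 by 1 -> R2=(0,0,1,0) value=1
Op 3: inc R3 by 2 -> R3=(0,0,0,3) value=3
Op 4: inc R3 by 1 -> R3=(0,0,0,4) value=4
Op 5: merge R0<->R1 -> R0=(0,0,0,0) R1=(0,0,0,0)
Op 6: merge R0<->R2 -> R0=(0,0,1,0) R2=(0,0,1,0)
Op 7: merge R2<->R1 -> R2=(0,0,1,0) R1=(0,0,1,0)
Op 8: inc R0 by 1 -> R0=(1,0,1,0) value=2
Op 9: inc R0 by 3 -> R0=(4,0,1,0) value=5
Op 10: merge R2<->R0 -> R2=(4,0,1,0) R0=(4,0,1,0)
Op 11: inc R0 by 2 -> R0=(6,0,1,0) value=7
Op 12: inc R0 by 2 -> R0=(8,0,1,0) value=9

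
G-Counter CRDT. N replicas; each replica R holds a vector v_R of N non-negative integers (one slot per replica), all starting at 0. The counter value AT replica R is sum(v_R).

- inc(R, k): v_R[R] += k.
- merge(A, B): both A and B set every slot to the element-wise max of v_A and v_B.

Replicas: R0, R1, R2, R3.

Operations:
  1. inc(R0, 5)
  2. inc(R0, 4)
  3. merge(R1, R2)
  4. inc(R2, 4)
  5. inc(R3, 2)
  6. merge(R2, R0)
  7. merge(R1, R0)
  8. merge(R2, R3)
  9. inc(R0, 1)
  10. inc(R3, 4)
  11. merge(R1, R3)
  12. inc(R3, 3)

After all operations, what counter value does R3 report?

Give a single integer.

Op 1: inc R0 by 5 -> R0=(5,0,0,0) value=5
Op 2: inc R0 by 4 -> R0=(9,0,0,0) value=9
Op 3: merge R1<->R2 -> R1=(0,0,0,0) R2=(0,0,0,0)
Op 4: inc R2 by 4 -> R2=(0,0,4,0) value=4
Op 5: inc R3 by 2 -> R3=(0,0,0,2) value=2
Op 6: merge R2<->R0 -> R2=(9,0,4,0) R0=(9,0,4,0)
Op 7: merge R1<->R0 -> R1=(9,0,4,0) R0=(9,0,4,0)
Op 8: merge R2<->R3 -> R2=(9,0,4,2) R3=(9,0,4,2)
Op 9: inc R0 by 1 -> R0=(10,0,4,0) value=14
Op 10: inc R3 by 4 -> R3=(9,0,4,6) value=19
Op 11: merge R1<->R3 -> R1=(9,0,4,6) R3=(9,0,4,6)
Op 12: inc R3 by 3 -> R3=(9,0,4,9) value=22

Answer: 22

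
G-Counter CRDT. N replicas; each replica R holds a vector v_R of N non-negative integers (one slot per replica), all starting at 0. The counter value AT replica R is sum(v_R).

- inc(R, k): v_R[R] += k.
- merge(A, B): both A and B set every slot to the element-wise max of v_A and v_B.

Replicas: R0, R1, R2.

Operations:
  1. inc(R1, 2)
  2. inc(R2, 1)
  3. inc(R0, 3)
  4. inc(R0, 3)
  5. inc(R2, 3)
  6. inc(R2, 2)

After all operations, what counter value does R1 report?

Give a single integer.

Answer: 2

Derivation:
Op 1: inc R1 by 2 -> R1=(0,2,0) value=2
Op 2: inc R2 by 1 -> R2=(0,0,1) value=1
Op 3: inc R0 by 3 -> R0=(3,0,0) value=3
Op 4: inc R0 by 3 -> R0=(6,0,0) value=6
Op 5: inc R2 by 3 -> R2=(0,0,4) value=4
Op 6: inc R2 by 2 -> R2=(0,0,6) value=6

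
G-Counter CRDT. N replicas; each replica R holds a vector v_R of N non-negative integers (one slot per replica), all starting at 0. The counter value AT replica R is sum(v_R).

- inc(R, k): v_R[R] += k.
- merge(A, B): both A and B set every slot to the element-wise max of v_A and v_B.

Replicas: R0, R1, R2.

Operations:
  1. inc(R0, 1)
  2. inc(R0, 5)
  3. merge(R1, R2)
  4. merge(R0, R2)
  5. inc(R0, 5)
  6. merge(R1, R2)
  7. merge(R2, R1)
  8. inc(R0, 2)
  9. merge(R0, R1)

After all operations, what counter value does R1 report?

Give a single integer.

Answer: 13

Derivation:
Op 1: inc R0 by 1 -> R0=(1,0,0) value=1
Op 2: inc R0 by 5 -> R0=(6,0,0) value=6
Op 3: merge R1<->R2 -> R1=(0,0,0) R2=(0,0,0)
Op 4: merge R0<->R2 -> R0=(6,0,0) R2=(6,0,0)
Op 5: inc R0 by 5 -> R0=(11,0,0) value=11
Op 6: merge R1<->R2 -> R1=(6,0,0) R2=(6,0,0)
Op 7: merge R2<->R1 -> R2=(6,0,0) R1=(6,0,0)
Op 8: inc R0 by 2 -> R0=(13,0,0) value=13
Op 9: merge R0<->R1 -> R0=(13,0,0) R1=(13,0,0)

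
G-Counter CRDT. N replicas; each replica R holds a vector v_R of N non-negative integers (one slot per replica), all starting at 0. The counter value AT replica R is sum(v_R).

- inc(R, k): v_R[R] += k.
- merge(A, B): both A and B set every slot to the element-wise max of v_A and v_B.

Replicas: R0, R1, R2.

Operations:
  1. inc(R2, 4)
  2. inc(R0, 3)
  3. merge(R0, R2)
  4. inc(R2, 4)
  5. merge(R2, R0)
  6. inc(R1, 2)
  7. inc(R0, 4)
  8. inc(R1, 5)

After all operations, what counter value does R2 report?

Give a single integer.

Op 1: inc R2 by 4 -> R2=(0,0,4) value=4
Op 2: inc R0 by 3 -> R0=(3,0,0) value=3
Op 3: merge R0<->R2 -> R0=(3,0,4) R2=(3,0,4)
Op 4: inc R2 by 4 -> R2=(3,0,8) value=11
Op 5: merge R2<->R0 -> R2=(3,0,8) R0=(3,0,8)
Op 6: inc R1 by 2 -> R1=(0,2,0) value=2
Op 7: inc R0 by 4 -> R0=(7,0,8) value=15
Op 8: inc R1 by 5 -> R1=(0,7,0) value=7

Answer: 11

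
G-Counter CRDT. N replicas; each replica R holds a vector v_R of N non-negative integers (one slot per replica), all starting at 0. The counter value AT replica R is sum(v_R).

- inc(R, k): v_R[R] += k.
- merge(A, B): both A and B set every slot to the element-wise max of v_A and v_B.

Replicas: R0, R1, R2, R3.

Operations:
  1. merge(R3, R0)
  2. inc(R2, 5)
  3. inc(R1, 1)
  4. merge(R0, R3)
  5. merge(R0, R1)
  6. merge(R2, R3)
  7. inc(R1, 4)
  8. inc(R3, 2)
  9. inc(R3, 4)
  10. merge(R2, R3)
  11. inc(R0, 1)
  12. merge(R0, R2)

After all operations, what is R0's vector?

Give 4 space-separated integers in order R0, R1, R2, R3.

Op 1: merge R3<->R0 -> R3=(0,0,0,0) R0=(0,0,0,0)
Op 2: inc R2 by 5 -> R2=(0,0,5,0) value=5
Op 3: inc R1 by 1 -> R1=(0,1,0,0) value=1
Op 4: merge R0<->R3 -> R0=(0,0,0,0) R3=(0,0,0,0)
Op 5: merge R0<->R1 -> R0=(0,1,0,0) R1=(0,1,0,0)
Op 6: merge R2<->R3 -> R2=(0,0,5,0) R3=(0,0,5,0)
Op 7: inc R1 by 4 -> R1=(0,5,0,0) value=5
Op 8: inc R3 by 2 -> R3=(0,0,5,2) value=7
Op 9: inc R3 by 4 -> R3=(0,0,5,6) value=11
Op 10: merge R2<->R3 -> R2=(0,0,5,6) R3=(0,0,5,6)
Op 11: inc R0 by 1 -> R0=(1,1,0,0) value=2
Op 12: merge R0<->R2 -> R0=(1,1,5,6) R2=(1,1,5,6)

Answer: 1 1 5 6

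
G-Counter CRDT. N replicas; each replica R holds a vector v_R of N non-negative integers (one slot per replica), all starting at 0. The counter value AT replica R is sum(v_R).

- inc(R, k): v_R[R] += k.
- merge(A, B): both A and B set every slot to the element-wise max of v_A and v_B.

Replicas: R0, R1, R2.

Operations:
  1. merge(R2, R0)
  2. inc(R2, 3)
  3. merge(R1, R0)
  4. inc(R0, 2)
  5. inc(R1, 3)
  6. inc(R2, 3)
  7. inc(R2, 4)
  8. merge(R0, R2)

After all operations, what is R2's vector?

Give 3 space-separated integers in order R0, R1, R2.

Answer: 2 0 10

Derivation:
Op 1: merge R2<->R0 -> R2=(0,0,0) R0=(0,0,0)
Op 2: inc R2 by 3 -> R2=(0,0,3) value=3
Op 3: merge R1<->R0 -> R1=(0,0,0) R0=(0,0,0)
Op 4: inc R0 by 2 -> R0=(2,0,0) value=2
Op 5: inc R1 by 3 -> R1=(0,3,0) value=3
Op 6: inc R2 by 3 -> R2=(0,0,6) value=6
Op 7: inc R2 by 4 -> R2=(0,0,10) value=10
Op 8: merge R0<->R2 -> R0=(2,0,10) R2=(2,0,10)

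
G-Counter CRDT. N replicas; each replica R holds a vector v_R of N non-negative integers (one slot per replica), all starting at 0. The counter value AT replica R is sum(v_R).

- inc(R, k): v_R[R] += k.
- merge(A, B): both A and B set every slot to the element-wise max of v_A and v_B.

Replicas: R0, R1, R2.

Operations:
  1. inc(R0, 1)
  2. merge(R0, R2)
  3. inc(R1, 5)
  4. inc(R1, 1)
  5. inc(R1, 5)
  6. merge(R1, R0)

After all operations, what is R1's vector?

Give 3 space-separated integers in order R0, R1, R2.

Answer: 1 11 0

Derivation:
Op 1: inc R0 by 1 -> R0=(1,0,0) value=1
Op 2: merge R0<->R2 -> R0=(1,0,0) R2=(1,0,0)
Op 3: inc R1 by 5 -> R1=(0,5,0) value=5
Op 4: inc R1 by 1 -> R1=(0,6,0) value=6
Op 5: inc R1 by 5 -> R1=(0,11,0) value=11
Op 6: merge R1<->R0 -> R1=(1,11,0) R0=(1,11,0)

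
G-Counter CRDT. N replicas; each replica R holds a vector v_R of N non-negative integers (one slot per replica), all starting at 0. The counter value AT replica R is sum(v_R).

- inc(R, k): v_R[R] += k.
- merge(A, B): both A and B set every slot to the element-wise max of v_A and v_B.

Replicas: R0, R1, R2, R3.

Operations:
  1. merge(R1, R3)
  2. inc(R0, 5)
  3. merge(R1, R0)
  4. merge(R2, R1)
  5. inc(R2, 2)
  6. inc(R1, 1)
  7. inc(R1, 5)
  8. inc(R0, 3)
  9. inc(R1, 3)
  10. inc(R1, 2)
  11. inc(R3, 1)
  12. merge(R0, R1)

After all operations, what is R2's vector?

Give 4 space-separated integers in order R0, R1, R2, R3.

Answer: 5 0 2 0

Derivation:
Op 1: merge R1<->R3 -> R1=(0,0,0,0) R3=(0,0,0,0)
Op 2: inc R0 by 5 -> R0=(5,0,0,0) value=5
Op 3: merge R1<->R0 -> R1=(5,0,0,0) R0=(5,0,0,0)
Op 4: merge R2<->R1 -> R2=(5,0,0,0) R1=(5,0,0,0)
Op 5: inc R2 by 2 -> R2=(5,0,2,0) value=7
Op 6: inc R1 by 1 -> R1=(5,1,0,0) value=6
Op 7: inc R1 by 5 -> R1=(5,6,0,0) value=11
Op 8: inc R0 by 3 -> R0=(8,0,0,0) value=8
Op 9: inc R1 by 3 -> R1=(5,9,0,0) value=14
Op 10: inc R1 by 2 -> R1=(5,11,0,0) value=16
Op 11: inc R3 by 1 -> R3=(0,0,0,1) value=1
Op 12: merge R0<->R1 -> R0=(8,11,0,0) R1=(8,11,0,0)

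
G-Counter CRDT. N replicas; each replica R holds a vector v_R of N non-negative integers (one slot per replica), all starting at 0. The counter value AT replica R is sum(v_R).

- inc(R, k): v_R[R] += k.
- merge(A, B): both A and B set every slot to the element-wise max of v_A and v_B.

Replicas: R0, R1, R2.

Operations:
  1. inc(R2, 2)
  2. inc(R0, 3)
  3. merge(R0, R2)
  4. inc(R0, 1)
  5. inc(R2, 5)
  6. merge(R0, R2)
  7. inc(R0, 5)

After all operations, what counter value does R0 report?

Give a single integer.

Answer: 16

Derivation:
Op 1: inc R2 by 2 -> R2=(0,0,2) value=2
Op 2: inc R0 by 3 -> R0=(3,0,0) value=3
Op 3: merge R0<->R2 -> R0=(3,0,2) R2=(3,0,2)
Op 4: inc R0 by 1 -> R0=(4,0,2) value=6
Op 5: inc R2 by 5 -> R2=(3,0,7) value=10
Op 6: merge R0<->R2 -> R0=(4,0,7) R2=(4,0,7)
Op 7: inc R0 by 5 -> R0=(9,0,7) value=16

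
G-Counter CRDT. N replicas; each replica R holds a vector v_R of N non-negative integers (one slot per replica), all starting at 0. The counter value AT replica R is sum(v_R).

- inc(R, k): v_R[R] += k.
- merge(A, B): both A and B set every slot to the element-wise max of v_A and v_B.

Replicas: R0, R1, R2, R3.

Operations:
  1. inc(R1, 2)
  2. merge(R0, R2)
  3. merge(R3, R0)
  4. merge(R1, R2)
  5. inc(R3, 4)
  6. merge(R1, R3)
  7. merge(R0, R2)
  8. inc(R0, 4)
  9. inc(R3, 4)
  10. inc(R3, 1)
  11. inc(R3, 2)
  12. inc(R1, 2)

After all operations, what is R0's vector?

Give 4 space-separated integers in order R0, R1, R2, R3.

Answer: 4 2 0 0

Derivation:
Op 1: inc R1 by 2 -> R1=(0,2,0,0) value=2
Op 2: merge R0<->R2 -> R0=(0,0,0,0) R2=(0,0,0,0)
Op 3: merge R3<->R0 -> R3=(0,0,0,0) R0=(0,0,0,0)
Op 4: merge R1<->R2 -> R1=(0,2,0,0) R2=(0,2,0,0)
Op 5: inc R3 by 4 -> R3=(0,0,0,4) value=4
Op 6: merge R1<->R3 -> R1=(0,2,0,4) R3=(0,2,0,4)
Op 7: merge R0<->R2 -> R0=(0,2,0,0) R2=(0,2,0,0)
Op 8: inc R0 by 4 -> R0=(4,2,0,0) value=6
Op 9: inc R3 by 4 -> R3=(0,2,0,8) value=10
Op 10: inc R3 by 1 -> R3=(0,2,0,9) value=11
Op 11: inc R3 by 2 -> R3=(0,2,0,11) value=13
Op 12: inc R1 by 2 -> R1=(0,4,0,4) value=8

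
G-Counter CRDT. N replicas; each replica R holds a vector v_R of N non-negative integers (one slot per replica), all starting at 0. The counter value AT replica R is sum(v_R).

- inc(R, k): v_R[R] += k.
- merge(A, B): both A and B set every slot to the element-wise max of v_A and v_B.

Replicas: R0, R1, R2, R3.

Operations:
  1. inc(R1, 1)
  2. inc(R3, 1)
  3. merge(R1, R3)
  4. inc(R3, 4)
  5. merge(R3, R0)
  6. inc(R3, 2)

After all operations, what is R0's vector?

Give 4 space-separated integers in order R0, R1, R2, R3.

Op 1: inc R1 by 1 -> R1=(0,1,0,0) value=1
Op 2: inc R3 by 1 -> R3=(0,0,0,1) value=1
Op 3: merge R1<->R3 -> R1=(0,1,0,1) R3=(0,1,0,1)
Op 4: inc R3 by 4 -> R3=(0,1,0,5) value=6
Op 5: merge R3<->R0 -> R3=(0,1,0,5) R0=(0,1,0,5)
Op 6: inc R3 by 2 -> R3=(0,1,0,7) value=8

Answer: 0 1 0 5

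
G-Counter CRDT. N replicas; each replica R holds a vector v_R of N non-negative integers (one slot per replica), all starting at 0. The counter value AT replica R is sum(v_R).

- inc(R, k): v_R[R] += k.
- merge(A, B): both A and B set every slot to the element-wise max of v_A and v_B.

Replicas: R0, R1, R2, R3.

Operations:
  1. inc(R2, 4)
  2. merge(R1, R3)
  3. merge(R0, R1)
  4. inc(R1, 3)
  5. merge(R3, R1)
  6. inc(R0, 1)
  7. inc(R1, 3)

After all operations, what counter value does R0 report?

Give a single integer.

Answer: 1

Derivation:
Op 1: inc R2 by 4 -> R2=(0,0,4,0) value=4
Op 2: merge R1<->R3 -> R1=(0,0,0,0) R3=(0,0,0,0)
Op 3: merge R0<->R1 -> R0=(0,0,0,0) R1=(0,0,0,0)
Op 4: inc R1 by 3 -> R1=(0,3,0,0) value=3
Op 5: merge R3<->R1 -> R3=(0,3,0,0) R1=(0,3,0,0)
Op 6: inc R0 by 1 -> R0=(1,0,0,0) value=1
Op 7: inc R1 by 3 -> R1=(0,6,0,0) value=6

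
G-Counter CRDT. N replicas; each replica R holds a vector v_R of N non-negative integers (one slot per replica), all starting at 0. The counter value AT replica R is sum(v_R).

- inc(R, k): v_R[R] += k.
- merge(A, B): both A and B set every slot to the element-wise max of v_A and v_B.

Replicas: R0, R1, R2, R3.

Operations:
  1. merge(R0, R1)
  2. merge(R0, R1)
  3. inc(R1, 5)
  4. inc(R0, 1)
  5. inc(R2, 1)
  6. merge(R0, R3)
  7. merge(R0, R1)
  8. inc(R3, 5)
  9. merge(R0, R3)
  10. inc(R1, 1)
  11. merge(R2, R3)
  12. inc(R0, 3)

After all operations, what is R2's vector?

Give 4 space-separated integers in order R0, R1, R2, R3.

Op 1: merge R0<->R1 -> R0=(0,0,0,0) R1=(0,0,0,0)
Op 2: merge R0<->R1 -> R0=(0,0,0,0) R1=(0,0,0,0)
Op 3: inc R1 by 5 -> R1=(0,5,0,0) value=5
Op 4: inc R0 by 1 -> R0=(1,0,0,0) value=1
Op 5: inc R2 by 1 -> R2=(0,0,1,0) value=1
Op 6: merge R0<->R3 -> R0=(1,0,0,0) R3=(1,0,0,0)
Op 7: merge R0<->R1 -> R0=(1,5,0,0) R1=(1,5,0,0)
Op 8: inc R3 by 5 -> R3=(1,0,0,5) value=6
Op 9: merge R0<->R3 -> R0=(1,5,0,5) R3=(1,5,0,5)
Op 10: inc R1 by 1 -> R1=(1,6,0,0) value=7
Op 11: merge R2<->R3 -> R2=(1,5,1,5) R3=(1,5,1,5)
Op 12: inc R0 by 3 -> R0=(4,5,0,5) value=14

Answer: 1 5 1 5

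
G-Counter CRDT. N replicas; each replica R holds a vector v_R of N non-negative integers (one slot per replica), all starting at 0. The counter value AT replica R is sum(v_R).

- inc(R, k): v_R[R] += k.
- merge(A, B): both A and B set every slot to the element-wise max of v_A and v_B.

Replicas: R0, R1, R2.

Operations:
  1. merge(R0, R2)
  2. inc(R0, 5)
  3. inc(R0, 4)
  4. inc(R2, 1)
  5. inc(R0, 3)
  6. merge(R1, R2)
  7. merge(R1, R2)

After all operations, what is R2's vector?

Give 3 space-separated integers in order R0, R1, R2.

Answer: 0 0 1

Derivation:
Op 1: merge R0<->R2 -> R0=(0,0,0) R2=(0,0,0)
Op 2: inc R0 by 5 -> R0=(5,0,0) value=5
Op 3: inc R0 by 4 -> R0=(9,0,0) value=9
Op 4: inc R2 by 1 -> R2=(0,0,1) value=1
Op 5: inc R0 by 3 -> R0=(12,0,0) value=12
Op 6: merge R1<->R2 -> R1=(0,0,1) R2=(0,0,1)
Op 7: merge R1<->R2 -> R1=(0,0,1) R2=(0,0,1)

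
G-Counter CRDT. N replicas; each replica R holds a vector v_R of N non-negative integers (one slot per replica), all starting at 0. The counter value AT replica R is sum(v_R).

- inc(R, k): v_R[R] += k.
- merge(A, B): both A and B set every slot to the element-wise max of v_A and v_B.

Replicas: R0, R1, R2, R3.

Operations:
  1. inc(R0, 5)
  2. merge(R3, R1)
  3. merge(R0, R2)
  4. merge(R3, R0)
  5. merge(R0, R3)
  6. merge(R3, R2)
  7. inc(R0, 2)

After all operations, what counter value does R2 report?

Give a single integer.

Answer: 5

Derivation:
Op 1: inc R0 by 5 -> R0=(5,0,0,0) value=5
Op 2: merge R3<->R1 -> R3=(0,0,0,0) R1=(0,0,0,0)
Op 3: merge R0<->R2 -> R0=(5,0,0,0) R2=(5,0,0,0)
Op 4: merge R3<->R0 -> R3=(5,0,0,0) R0=(5,0,0,0)
Op 5: merge R0<->R3 -> R0=(5,0,0,0) R3=(5,0,0,0)
Op 6: merge R3<->R2 -> R3=(5,0,0,0) R2=(5,0,0,0)
Op 7: inc R0 by 2 -> R0=(7,0,0,0) value=7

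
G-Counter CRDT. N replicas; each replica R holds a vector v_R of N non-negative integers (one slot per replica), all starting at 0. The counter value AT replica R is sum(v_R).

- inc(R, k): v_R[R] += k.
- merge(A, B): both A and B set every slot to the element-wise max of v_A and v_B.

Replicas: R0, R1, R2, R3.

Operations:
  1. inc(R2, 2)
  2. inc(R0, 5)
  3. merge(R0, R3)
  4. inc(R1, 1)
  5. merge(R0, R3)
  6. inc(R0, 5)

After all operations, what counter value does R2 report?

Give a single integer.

Answer: 2

Derivation:
Op 1: inc R2 by 2 -> R2=(0,0,2,0) value=2
Op 2: inc R0 by 5 -> R0=(5,0,0,0) value=5
Op 3: merge R0<->R3 -> R0=(5,0,0,0) R3=(5,0,0,0)
Op 4: inc R1 by 1 -> R1=(0,1,0,0) value=1
Op 5: merge R0<->R3 -> R0=(5,0,0,0) R3=(5,0,0,0)
Op 6: inc R0 by 5 -> R0=(10,0,0,0) value=10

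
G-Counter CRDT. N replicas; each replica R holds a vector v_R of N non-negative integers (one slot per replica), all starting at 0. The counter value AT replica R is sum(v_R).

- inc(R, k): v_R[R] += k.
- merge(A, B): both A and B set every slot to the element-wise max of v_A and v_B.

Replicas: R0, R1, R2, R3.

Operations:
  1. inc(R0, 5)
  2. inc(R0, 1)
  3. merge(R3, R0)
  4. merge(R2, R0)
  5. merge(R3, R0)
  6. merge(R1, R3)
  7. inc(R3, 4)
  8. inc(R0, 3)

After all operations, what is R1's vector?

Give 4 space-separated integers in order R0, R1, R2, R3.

Op 1: inc R0 by 5 -> R0=(5,0,0,0) value=5
Op 2: inc R0 by 1 -> R0=(6,0,0,0) value=6
Op 3: merge R3<->R0 -> R3=(6,0,0,0) R0=(6,0,0,0)
Op 4: merge R2<->R0 -> R2=(6,0,0,0) R0=(6,0,0,0)
Op 5: merge R3<->R0 -> R3=(6,0,0,0) R0=(6,0,0,0)
Op 6: merge R1<->R3 -> R1=(6,0,0,0) R3=(6,0,0,0)
Op 7: inc R3 by 4 -> R3=(6,0,0,4) value=10
Op 8: inc R0 by 3 -> R0=(9,0,0,0) value=9

Answer: 6 0 0 0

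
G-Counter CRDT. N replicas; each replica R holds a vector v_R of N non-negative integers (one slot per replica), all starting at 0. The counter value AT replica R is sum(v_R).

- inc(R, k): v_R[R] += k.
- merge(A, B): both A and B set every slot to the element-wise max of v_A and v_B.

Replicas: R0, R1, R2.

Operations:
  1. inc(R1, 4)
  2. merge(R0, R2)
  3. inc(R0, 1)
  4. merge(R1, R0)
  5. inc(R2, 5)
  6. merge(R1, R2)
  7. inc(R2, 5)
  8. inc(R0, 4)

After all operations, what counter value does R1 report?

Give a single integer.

Answer: 10

Derivation:
Op 1: inc R1 by 4 -> R1=(0,4,0) value=4
Op 2: merge R0<->R2 -> R0=(0,0,0) R2=(0,0,0)
Op 3: inc R0 by 1 -> R0=(1,0,0) value=1
Op 4: merge R1<->R0 -> R1=(1,4,0) R0=(1,4,0)
Op 5: inc R2 by 5 -> R2=(0,0,5) value=5
Op 6: merge R1<->R2 -> R1=(1,4,5) R2=(1,4,5)
Op 7: inc R2 by 5 -> R2=(1,4,10) value=15
Op 8: inc R0 by 4 -> R0=(5,4,0) value=9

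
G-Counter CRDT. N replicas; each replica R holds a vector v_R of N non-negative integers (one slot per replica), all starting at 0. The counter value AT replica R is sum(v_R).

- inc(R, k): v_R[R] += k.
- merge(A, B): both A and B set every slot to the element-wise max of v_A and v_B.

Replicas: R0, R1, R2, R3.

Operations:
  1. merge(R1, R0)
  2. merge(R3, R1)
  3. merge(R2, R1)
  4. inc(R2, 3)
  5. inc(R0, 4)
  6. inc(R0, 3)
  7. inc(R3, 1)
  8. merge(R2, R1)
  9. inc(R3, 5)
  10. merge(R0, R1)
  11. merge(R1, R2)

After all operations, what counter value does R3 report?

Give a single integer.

Op 1: merge R1<->R0 -> R1=(0,0,0,0) R0=(0,0,0,0)
Op 2: merge R3<->R1 -> R3=(0,0,0,0) R1=(0,0,0,0)
Op 3: merge R2<->R1 -> R2=(0,0,0,0) R1=(0,0,0,0)
Op 4: inc R2 by 3 -> R2=(0,0,3,0) value=3
Op 5: inc R0 by 4 -> R0=(4,0,0,0) value=4
Op 6: inc R0 by 3 -> R0=(7,0,0,0) value=7
Op 7: inc R3 by 1 -> R3=(0,0,0,1) value=1
Op 8: merge R2<->R1 -> R2=(0,0,3,0) R1=(0,0,3,0)
Op 9: inc R3 by 5 -> R3=(0,0,0,6) value=6
Op 10: merge R0<->R1 -> R0=(7,0,3,0) R1=(7,0,3,0)
Op 11: merge R1<->R2 -> R1=(7,0,3,0) R2=(7,0,3,0)

Answer: 6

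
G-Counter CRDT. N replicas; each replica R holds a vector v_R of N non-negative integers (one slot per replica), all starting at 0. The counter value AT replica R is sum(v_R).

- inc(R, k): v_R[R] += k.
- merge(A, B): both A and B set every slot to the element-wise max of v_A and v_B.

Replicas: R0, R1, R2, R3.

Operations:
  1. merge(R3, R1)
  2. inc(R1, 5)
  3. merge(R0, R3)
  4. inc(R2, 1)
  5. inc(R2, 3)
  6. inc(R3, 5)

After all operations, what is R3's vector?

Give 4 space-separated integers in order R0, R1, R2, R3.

Answer: 0 0 0 5

Derivation:
Op 1: merge R3<->R1 -> R3=(0,0,0,0) R1=(0,0,0,0)
Op 2: inc R1 by 5 -> R1=(0,5,0,0) value=5
Op 3: merge R0<->R3 -> R0=(0,0,0,0) R3=(0,0,0,0)
Op 4: inc R2 by 1 -> R2=(0,0,1,0) value=1
Op 5: inc R2 by 3 -> R2=(0,0,4,0) value=4
Op 6: inc R3 by 5 -> R3=(0,0,0,5) value=5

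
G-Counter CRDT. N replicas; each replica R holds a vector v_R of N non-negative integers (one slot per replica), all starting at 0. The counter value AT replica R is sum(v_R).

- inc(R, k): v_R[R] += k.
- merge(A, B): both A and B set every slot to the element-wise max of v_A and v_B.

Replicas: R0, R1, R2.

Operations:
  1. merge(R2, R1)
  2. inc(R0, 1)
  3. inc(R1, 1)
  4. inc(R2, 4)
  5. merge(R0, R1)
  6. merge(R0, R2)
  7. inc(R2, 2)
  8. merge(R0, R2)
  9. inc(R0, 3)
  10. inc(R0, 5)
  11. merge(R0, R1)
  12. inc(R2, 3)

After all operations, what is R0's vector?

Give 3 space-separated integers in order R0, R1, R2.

Op 1: merge R2<->R1 -> R2=(0,0,0) R1=(0,0,0)
Op 2: inc R0 by 1 -> R0=(1,0,0) value=1
Op 3: inc R1 by 1 -> R1=(0,1,0) value=1
Op 4: inc R2 by 4 -> R2=(0,0,4) value=4
Op 5: merge R0<->R1 -> R0=(1,1,0) R1=(1,1,0)
Op 6: merge R0<->R2 -> R0=(1,1,4) R2=(1,1,4)
Op 7: inc R2 by 2 -> R2=(1,1,6) value=8
Op 8: merge R0<->R2 -> R0=(1,1,6) R2=(1,1,6)
Op 9: inc R0 by 3 -> R0=(4,1,6) value=11
Op 10: inc R0 by 5 -> R0=(9,1,6) value=16
Op 11: merge R0<->R1 -> R0=(9,1,6) R1=(9,1,6)
Op 12: inc R2 by 3 -> R2=(1,1,9) value=11

Answer: 9 1 6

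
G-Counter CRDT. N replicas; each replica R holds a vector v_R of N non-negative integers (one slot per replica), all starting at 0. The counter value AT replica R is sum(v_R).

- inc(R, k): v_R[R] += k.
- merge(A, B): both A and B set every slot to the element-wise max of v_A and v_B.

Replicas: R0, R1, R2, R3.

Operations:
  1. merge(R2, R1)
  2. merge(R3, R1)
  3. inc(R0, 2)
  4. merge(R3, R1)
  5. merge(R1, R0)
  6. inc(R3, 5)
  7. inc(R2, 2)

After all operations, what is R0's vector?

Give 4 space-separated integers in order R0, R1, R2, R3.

Op 1: merge R2<->R1 -> R2=(0,0,0,0) R1=(0,0,0,0)
Op 2: merge R3<->R1 -> R3=(0,0,0,0) R1=(0,0,0,0)
Op 3: inc R0 by 2 -> R0=(2,0,0,0) value=2
Op 4: merge R3<->R1 -> R3=(0,0,0,0) R1=(0,0,0,0)
Op 5: merge R1<->R0 -> R1=(2,0,0,0) R0=(2,0,0,0)
Op 6: inc R3 by 5 -> R3=(0,0,0,5) value=5
Op 7: inc R2 by 2 -> R2=(0,0,2,0) value=2

Answer: 2 0 0 0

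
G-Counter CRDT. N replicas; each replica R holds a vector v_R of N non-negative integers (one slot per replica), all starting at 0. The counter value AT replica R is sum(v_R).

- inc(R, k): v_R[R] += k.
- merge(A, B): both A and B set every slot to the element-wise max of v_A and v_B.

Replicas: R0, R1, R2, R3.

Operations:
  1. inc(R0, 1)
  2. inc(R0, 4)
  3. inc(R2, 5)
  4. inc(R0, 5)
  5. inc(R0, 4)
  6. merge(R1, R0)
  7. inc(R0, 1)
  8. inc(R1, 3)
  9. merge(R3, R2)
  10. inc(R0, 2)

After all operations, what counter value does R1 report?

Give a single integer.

Answer: 17

Derivation:
Op 1: inc R0 by 1 -> R0=(1,0,0,0) value=1
Op 2: inc R0 by 4 -> R0=(5,0,0,0) value=5
Op 3: inc R2 by 5 -> R2=(0,0,5,0) value=5
Op 4: inc R0 by 5 -> R0=(10,0,0,0) value=10
Op 5: inc R0 by 4 -> R0=(14,0,0,0) value=14
Op 6: merge R1<->R0 -> R1=(14,0,0,0) R0=(14,0,0,0)
Op 7: inc R0 by 1 -> R0=(15,0,0,0) value=15
Op 8: inc R1 by 3 -> R1=(14,3,0,0) value=17
Op 9: merge R3<->R2 -> R3=(0,0,5,0) R2=(0,0,5,0)
Op 10: inc R0 by 2 -> R0=(17,0,0,0) value=17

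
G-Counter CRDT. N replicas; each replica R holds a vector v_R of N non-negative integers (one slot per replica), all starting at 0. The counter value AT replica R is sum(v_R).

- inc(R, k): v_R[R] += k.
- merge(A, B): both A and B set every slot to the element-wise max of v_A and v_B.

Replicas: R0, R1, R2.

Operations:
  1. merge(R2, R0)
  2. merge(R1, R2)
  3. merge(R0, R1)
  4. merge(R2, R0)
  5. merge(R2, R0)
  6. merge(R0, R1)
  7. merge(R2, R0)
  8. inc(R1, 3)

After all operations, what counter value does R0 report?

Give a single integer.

Op 1: merge R2<->R0 -> R2=(0,0,0) R0=(0,0,0)
Op 2: merge R1<->R2 -> R1=(0,0,0) R2=(0,0,0)
Op 3: merge R0<->R1 -> R0=(0,0,0) R1=(0,0,0)
Op 4: merge R2<->R0 -> R2=(0,0,0) R0=(0,0,0)
Op 5: merge R2<->R0 -> R2=(0,0,0) R0=(0,0,0)
Op 6: merge R0<->R1 -> R0=(0,0,0) R1=(0,0,0)
Op 7: merge R2<->R0 -> R2=(0,0,0) R0=(0,0,0)
Op 8: inc R1 by 3 -> R1=(0,3,0) value=3

Answer: 0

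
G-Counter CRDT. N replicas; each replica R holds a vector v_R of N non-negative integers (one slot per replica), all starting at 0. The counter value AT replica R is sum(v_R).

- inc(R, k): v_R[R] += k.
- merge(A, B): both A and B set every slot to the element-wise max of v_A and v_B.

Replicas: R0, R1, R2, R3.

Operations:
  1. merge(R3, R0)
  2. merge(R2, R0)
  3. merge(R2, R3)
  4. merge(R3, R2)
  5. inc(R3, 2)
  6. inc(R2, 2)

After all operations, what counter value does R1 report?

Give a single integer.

Op 1: merge R3<->R0 -> R3=(0,0,0,0) R0=(0,0,0,0)
Op 2: merge R2<->R0 -> R2=(0,0,0,0) R0=(0,0,0,0)
Op 3: merge R2<->R3 -> R2=(0,0,0,0) R3=(0,0,0,0)
Op 4: merge R3<->R2 -> R3=(0,0,0,0) R2=(0,0,0,0)
Op 5: inc R3 by 2 -> R3=(0,0,0,2) value=2
Op 6: inc R2 by 2 -> R2=(0,0,2,0) value=2

Answer: 0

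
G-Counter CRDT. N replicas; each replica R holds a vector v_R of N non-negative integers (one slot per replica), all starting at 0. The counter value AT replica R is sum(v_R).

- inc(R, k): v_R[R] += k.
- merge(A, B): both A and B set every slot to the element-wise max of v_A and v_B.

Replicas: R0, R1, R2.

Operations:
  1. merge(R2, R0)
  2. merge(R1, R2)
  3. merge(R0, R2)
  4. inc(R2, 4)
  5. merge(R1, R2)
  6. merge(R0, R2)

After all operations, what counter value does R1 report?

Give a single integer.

Op 1: merge R2<->R0 -> R2=(0,0,0) R0=(0,0,0)
Op 2: merge R1<->R2 -> R1=(0,0,0) R2=(0,0,0)
Op 3: merge R0<->R2 -> R0=(0,0,0) R2=(0,0,0)
Op 4: inc R2 by 4 -> R2=(0,0,4) value=4
Op 5: merge R1<->R2 -> R1=(0,0,4) R2=(0,0,4)
Op 6: merge R0<->R2 -> R0=(0,0,4) R2=(0,0,4)

Answer: 4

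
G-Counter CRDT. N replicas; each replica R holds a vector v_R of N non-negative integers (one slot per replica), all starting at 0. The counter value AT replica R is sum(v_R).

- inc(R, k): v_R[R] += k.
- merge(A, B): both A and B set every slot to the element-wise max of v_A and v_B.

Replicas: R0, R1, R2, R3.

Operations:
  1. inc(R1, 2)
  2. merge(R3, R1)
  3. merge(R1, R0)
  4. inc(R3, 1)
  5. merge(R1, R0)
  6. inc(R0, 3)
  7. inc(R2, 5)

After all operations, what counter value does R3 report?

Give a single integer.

Op 1: inc R1 by 2 -> R1=(0,2,0,0) value=2
Op 2: merge R3<->R1 -> R3=(0,2,0,0) R1=(0,2,0,0)
Op 3: merge R1<->R0 -> R1=(0,2,0,0) R0=(0,2,0,0)
Op 4: inc R3 by 1 -> R3=(0,2,0,1) value=3
Op 5: merge R1<->R0 -> R1=(0,2,0,0) R0=(0,2,0,0)
Op 6: inc R0 by 3 -> R0=(3,2,0,0) value=5
Op 7: inc R2 by 5 -> R2=(0,0,5,0) value=5

Answer: 3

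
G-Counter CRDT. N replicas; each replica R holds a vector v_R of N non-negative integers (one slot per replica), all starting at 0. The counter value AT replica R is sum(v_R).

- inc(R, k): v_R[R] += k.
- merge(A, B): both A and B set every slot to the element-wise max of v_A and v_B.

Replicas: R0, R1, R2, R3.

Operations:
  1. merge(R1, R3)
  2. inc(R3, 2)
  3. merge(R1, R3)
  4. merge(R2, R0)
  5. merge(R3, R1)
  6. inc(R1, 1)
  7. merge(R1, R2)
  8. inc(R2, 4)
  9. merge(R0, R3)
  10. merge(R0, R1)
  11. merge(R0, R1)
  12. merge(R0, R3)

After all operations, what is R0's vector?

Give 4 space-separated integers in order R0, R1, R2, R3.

Answer: 0 1 0 2

Derivation:
Op 1: merge R1<->R3 -> R1=(0,0,0,0) R3=(0,0,0,0)
Op 2: inc R3 by 2 -> R3=(0,0,0,2) value=2
Op 3: merge R1<->R3 -> R1=(0,0,0,2) R3=(0,0,0,2)
Op 4: merge R2<->R0 -> R2=(0,0,0,0) R0=(0,0,0,0)
Op 5: merge R3<->R1 -> R3=(0,0,0,2) R1=(0,0,0,2)
Op 6: inc R1 by 1 -> R1=(0,1,0,2) value=3
Op 7: merge R1<->R2 -> R1=(0,1,0,2) R2=(0,1,0,2)
Op 8: inc R2 by 4 -> R2=(0,1,4,2) value=7
Op 9: merge R0<->R3 -> R0=(0,0,0,2) R3=(0,0,0,2)
Op 10: merge R0<->R1 -> R0=(0,1,0,2) R1=(0,1,0,2)
Op 11: merge R0<->R1 -> R0=(0,1,0,2) R1=(0,1,0,2)
Op 12: merge R0<->R3 -> R0=(0,1,0,2) R3=(0,1,0,2)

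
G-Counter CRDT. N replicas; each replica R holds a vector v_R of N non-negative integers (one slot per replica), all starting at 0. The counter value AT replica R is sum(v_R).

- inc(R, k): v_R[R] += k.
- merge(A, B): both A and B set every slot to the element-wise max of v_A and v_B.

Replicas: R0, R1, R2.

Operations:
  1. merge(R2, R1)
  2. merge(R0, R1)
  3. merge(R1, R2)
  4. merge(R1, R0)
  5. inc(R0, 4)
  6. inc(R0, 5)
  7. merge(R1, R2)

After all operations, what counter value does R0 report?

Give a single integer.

Op 1: merge R2<->R1 -> R2=(0,0,0) R1=(0,0,0)
Op 2: merge R0<->R1 -> R0=(0,0,0) R1=(0,0,0)
Op 3: merge R1<->R2 -> R1=(0,0,0) R2=(0,0,0)
Op 4: merge R1<->R0 -> R1=(0,0,0) R0=(0,0,0)
Op 5: inc R0 by 4 -> R0=(4,0,0) value=4
Op 6: inc R0 by 5 -> R0=(9,0,0) value=9
Op 7: merge R1<->R2 -> R1=(0,0,0) R2=(0,0,0)

Answer: 9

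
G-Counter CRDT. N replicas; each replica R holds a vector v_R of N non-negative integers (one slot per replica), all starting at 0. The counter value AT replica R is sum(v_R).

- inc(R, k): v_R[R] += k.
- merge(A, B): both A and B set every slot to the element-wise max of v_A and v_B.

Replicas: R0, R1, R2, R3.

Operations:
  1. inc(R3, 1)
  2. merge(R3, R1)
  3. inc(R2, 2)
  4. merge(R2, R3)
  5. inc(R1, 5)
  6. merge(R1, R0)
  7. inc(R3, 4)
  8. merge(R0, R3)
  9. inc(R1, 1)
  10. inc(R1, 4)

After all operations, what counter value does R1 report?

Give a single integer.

Answer: 11

Derivation:
Op 1: inc R3 by 1 -> R3=(0,0,0,1) value=1
Op 2: merge R3<->R1 -> R3=(0,0,0,1) R1=(0,0,0,1)
Op 3: inc R2 by 2 -> R2=(0,0,2,0) value=2
Op 4: merge R2<->R3 -> R2=(0,0,2,1) R3=(0,0,2,1)
Op 5: inc R1 by 5 -> R1=(0,5,0,1) value=6
Op 6: merge R1<->R0 -> R1=(0,5,0,1) R0=(0,5,0,1)
Op 7: inc R3 by 4 -> R3=(0,0,2,5) value=7
Op 8: merge R0<->R3 -> R0=(0,5,2,5) R3=(0,5,2,5)
Op 9: inc R1 by 1 -> R1=(0,6,0,1) value=7
Op 10: inc R1 by 4 -> R1=(0,10,0,1) value=11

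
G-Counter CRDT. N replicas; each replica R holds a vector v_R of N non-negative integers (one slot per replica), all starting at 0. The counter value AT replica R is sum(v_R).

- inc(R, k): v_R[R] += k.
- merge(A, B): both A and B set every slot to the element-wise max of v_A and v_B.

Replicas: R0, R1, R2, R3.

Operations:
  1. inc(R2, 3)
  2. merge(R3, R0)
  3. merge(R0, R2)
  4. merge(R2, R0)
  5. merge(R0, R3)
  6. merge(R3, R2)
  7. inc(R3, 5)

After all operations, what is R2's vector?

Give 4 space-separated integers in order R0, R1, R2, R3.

Answer: 0 0 3 0

Derivation:
Op 1: inc R2 by 3 -> R2=(0,0,3,0) value=3
Op 2: merge R3<->R0 -> R3=(0,0,0,0) R0=(0,0,0,0)
Op 3: merge R0<->R2 -> R0=(0,0,3,0) R2=(0,0,3,0)
Op 4: merge R2<->R0 -> R2=(0,0,3,0) R0=(0,0,3,0)
Op 5: merge R0<->R3 -> R0=(0,0,3,0) R3=(0,0,3,0)
Op 6: merge R3<->R2 -> R3=(0,0,3,0) R2=(0,0,3,0)
Op 7: inc R3 by 5 -> R3=(0,0,3,5) value=8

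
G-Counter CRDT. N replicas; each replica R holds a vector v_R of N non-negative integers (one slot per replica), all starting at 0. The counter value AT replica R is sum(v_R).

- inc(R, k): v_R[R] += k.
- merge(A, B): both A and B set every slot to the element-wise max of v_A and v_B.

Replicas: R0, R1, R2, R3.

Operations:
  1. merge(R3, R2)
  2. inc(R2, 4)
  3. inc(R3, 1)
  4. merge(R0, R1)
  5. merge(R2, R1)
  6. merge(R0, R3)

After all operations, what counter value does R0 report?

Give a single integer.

Op 1: merge R3<->R2 -> R3=(0,0,0,0) R2=(0,0,0,0)
Op 2: inc R2 by 4 -> R2=(0,0,4,0) value=4
Op 3: inc R3 by 1 -> R3=(0,0,0,1) value=1
Op 4: merge R0<->R1 -> R0=(0,0,0,0) R1=(0,0,0,0)
Op 5: merge R2<->R1 -> R2=(0,0,4,0) R1=(0,0,4,0)
Op 6: merge R0<->R3 -> R0=(0,0,0,1) R3=(0,0,0,1)

Answer: 1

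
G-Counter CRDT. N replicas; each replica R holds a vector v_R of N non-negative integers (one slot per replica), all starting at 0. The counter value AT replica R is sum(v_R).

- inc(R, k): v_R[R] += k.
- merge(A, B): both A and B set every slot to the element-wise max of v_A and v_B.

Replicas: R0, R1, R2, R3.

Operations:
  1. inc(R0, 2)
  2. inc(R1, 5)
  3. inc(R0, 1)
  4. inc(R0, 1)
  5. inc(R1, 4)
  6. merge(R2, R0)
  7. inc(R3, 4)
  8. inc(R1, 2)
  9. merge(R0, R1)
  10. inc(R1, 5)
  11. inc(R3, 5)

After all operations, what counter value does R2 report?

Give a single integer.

Op 1: inc R0 by 2 -> R0=(2,0,0,0) value=2
Op 2: inc R1 by 5 -> R1=(0,5,0,0) value=5
Op 3: inc R0 by 1 -> R0=(3,0,0,0) value=3
Op 4: inc R0 by 1 -> R0=(4,0,0,0) value=4
Op 5: inc R1 by 4 -> R1=(0,9,0,0) value=9
Op 6: merge R2<->R0 -> R2=(4,0,0,0) R0=(4,0,0,0)
Op 7: inc R3 by 4 -> R3=(0,0,0,4) value=4
Op 8: inc R1 by 2 -> R1=(0,11,0,0) value=11
Op 9: merge R0<->R1 -> R0=(4,11,0,0) R1=(4,11,0,0)
Op 10: inc R1 by 5 -> R1=(4,16,0,0) value=20
Op 11: inc R3 by 5 -> R3=(0,0,0,9) value=9

Answer: 4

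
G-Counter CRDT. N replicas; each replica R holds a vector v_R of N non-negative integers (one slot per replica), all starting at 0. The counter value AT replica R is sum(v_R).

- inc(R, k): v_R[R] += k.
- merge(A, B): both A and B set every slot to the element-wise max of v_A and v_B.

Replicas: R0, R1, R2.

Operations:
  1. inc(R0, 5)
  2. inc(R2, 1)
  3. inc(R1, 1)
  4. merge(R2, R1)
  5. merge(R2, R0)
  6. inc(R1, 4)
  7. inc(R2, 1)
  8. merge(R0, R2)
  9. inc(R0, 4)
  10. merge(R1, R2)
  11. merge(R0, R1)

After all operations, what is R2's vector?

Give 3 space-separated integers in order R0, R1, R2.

Answer: 5 5 2

Derivation:
Op 1: inc R0 by 5 -> R0=(5,0,0) value=5
Op 2: inc R2 by 1 -> R2=(0,0,1) value=1
Op 3: inc R1 by 1 -> R1=(0,1,0) value=1
Op 4: merge R2<->R1 -> R2=(0,1,1) R1=(0,1,1)
Op 5: merge R2<->R0 -> R2=(5,1,1) R0=(5,1,1)
Op 6: inc R1 by 4 -> R1=(0,5,1) value=6
Op 7: inc R2 by 1 -> R2=(5,1,2) value=8
Op 8: merge R0<->R2 -> R0=(5,1,2) R2=(5,1,2)
Op 9: inc R0 by 4 -> R0=(9,1,2) value=12
Op 10: merge R1<->R2 -> R1=(5,5,2) R2=(5,5,2)
Op 11: merge R0<->R1 -> R0=(9,5,2) R1=(9,5,2)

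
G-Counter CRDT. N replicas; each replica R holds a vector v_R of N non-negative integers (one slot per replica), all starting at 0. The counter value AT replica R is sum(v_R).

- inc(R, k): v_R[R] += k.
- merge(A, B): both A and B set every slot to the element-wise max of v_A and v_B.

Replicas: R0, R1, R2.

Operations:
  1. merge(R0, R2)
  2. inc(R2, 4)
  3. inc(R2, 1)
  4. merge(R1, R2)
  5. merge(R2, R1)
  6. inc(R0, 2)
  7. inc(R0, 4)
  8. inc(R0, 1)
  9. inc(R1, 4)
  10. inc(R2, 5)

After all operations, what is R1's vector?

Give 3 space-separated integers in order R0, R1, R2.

Op 1: merge R0<->R2 -> R0=(0,0,0) R2=(0,0,0)
Op 2: inc R2 by 4 -> R2=(0,0,4) value=4
Op 3: inc R2 by 1 -> R2=(0,0,5) value=5
Op 4: merge R1<->R2 -> R1=(0,0,5) R2=(0,0,5)
Op 5: merge R2<->R1 -> R2=(0,0,5) R1=(0,0,5)
Op 6: inc R0 by 2 -> R0=(2,0,0) value=2
Op 7: inc R0 by 4 -> R0=(6,0,0) value=6
Op 8: inc R0 by 1 -> R0=(7,0,0) value=7
Op 9: inc R1 by 4 -> R1=(0,4,5) value=9
Op 10: inc R2 by 5 -> R2=(0,0,10) value=10

Answer: 0 4 5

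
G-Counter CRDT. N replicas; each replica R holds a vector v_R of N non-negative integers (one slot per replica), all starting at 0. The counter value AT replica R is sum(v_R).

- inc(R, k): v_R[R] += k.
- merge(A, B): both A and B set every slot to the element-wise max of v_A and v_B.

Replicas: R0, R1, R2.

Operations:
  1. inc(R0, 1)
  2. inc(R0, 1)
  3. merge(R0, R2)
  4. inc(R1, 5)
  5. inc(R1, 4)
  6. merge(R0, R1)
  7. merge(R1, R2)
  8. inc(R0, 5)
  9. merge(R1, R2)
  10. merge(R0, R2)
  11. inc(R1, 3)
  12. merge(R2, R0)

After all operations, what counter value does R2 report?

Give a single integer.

Answer: 16

Derivation:
Op 1: inc R0 by 1 -> R0=(1,0,0) value=1
Op 2: inc R0 by 1 -> R0=(2,0,0) value=2
Op 3: merge R0<->R2 -> R0=(2,0,0) R2=(2,0,0)
Op 4: inc R1 by 5 -> R1=(0,5,0) value=5
Op 5: inc R1 by 4 -> R1=(0,9,0) value=9
Op 6: merge R0<->R1 -> R0=(2,9,0) R1=(2,9,0)
Op 7: merge R1<->R2 -> R1=(2,9,0) R2=(2,9,0)
Op 8: inc R0 by 5 -> R0=(7,9,0) value=16
Op 9: merge R1<->R2 -> R1=(2,9,0) R2=(2,9,0)
Op 10: merge R0<->R2 -> R0=(7,9,0) R2=(7,9,0)
Op 11: inc R1 by 3 -> R1=(2,12,0) value=14
Op 12: merge R2<->R0 -> R2=(7,9,0) R0=(7,9,0)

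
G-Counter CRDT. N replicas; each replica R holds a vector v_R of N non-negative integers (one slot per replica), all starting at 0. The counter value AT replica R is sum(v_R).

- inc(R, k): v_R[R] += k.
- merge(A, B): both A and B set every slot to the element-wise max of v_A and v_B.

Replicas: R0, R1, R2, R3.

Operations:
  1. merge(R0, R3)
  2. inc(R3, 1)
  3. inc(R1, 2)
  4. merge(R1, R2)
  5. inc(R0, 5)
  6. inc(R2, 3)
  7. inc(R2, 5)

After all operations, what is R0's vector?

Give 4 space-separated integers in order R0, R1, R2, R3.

Op 1: merge R0<->R3 -> R0=(0,0,0,0) R3=(0,0,0,0)
Op 2: inc R3 by 1 -> R3=(0,0,0,1) value=1
Op 3: inc R1 by 2 -> R1=(0,2,0,0) value=2
Op 4: merge R1<->R2 -> R1=(0,2,0,0) R2=(0,2,0,0)
Op 5: inc R0 by 5 -> R0=(5,0,0,0) value=5
Op 6: inc R2 by 3 -> R2=(0,2,3,0) value=5
Op 7: inc R2 by 5 -> R2=(0,2,8,0) value=10

Answer: 5 0 0 0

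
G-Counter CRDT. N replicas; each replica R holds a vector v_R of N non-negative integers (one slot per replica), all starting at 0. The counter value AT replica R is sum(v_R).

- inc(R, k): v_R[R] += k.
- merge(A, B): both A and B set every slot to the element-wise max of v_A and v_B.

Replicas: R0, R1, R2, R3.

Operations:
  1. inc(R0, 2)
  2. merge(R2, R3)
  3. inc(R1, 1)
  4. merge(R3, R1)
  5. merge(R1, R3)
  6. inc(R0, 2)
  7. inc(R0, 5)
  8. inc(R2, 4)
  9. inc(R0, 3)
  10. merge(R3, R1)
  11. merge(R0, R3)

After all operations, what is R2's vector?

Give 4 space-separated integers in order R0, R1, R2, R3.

Answer: 0 0 4 0

Derivation:
Op 1: inc R0 by 2 -> R0=(2,0,0,0) value=2
Op 2: merge R2<->R3 -> R2=(0,0,0,0) R3=(0,0,0,0)
Op 3: inc R1 by 1 -> R1=(0,1,0,0) value=1
Op 4: merge R3<->R1 -> R3=(0,1,0,0) R1=(0,1,0,0)
Op 5: merge R1<->R3 -> R1=(0,1,0,0) R3=(0,1,0,0)
Op 6: inc R0 by 2 -> R0=(4,0,0,0) value=4
Op 7: inc R0 by 5 -> R0=(9,0,0,0) value=9
Op 8: inc R2 by 4 -> R2=(0,0,4,0) value=4
Op 9: inc R0 by 3 -> R0=(12,0,0,0) value=12
Op 10: merge R3<->R1 -> R3=(0,1,0,0) R1=(0,1,0,0)
Op 11: merge R0<->R3 -> R0=(12,1,0,0) R3=(12,1,0,0)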